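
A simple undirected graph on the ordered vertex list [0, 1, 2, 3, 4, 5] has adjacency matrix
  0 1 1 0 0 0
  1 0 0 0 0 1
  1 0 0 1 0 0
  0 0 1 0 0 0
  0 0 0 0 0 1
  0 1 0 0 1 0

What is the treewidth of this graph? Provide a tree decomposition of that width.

Each bag holds 2 vertices, so the decomposition has width 1, which upper-bounds the treewidth. Since G has at least one edge (e.g. 3–2), it is not an edgeless graph, so tw(G) ≥ 1. Therefore the treewidth is 1.

Treewidth 1.
One optimal decomposition is:
Bags: B1 = {2, 3}  B2 = {0, 2}  B3 = {0, 1}  B4 = {1, 5}  B5 = {4, 5}
Tree: B1–B2, B2–B3, B3–B4, B4–B5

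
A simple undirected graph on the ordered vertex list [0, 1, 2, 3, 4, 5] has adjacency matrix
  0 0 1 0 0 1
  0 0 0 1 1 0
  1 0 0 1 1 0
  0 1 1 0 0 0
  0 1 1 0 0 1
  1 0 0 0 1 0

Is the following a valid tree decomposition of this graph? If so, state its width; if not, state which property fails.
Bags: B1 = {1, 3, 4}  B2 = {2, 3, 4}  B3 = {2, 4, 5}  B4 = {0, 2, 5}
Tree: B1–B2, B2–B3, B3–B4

Vertex coverage: the bags together contain {0, 1, 2, 3, 4, 5}, the full vertex set. Edge coverage: each edge of G has both endpoints in at least one bag. Running intersection: for every vertex, the bags containing it form a connected subtree. All three properties hold, so this is a valid tree decomposition of width max|bag| − 1 = 2, and hence tw(G) ≤ 2.

Yes; width 2.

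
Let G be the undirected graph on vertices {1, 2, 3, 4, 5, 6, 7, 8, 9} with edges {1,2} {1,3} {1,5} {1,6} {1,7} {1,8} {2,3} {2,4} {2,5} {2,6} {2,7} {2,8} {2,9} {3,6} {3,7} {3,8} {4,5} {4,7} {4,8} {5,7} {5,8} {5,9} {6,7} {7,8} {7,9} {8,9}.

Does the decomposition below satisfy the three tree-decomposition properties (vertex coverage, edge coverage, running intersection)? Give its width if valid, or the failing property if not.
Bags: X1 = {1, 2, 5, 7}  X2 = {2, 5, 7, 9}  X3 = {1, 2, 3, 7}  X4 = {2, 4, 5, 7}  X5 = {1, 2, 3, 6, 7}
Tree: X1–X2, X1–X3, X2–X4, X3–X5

No — vertex 8 appears in no bag.

A tree decomposition must satisfy three properties: every vertex lies in some bag; for every edge, both endpoints lie together in some bag; and for every vertex, the bags containing it form a connected subtree. Here vertex 8 appears in no bag, so the decomposition is invalid.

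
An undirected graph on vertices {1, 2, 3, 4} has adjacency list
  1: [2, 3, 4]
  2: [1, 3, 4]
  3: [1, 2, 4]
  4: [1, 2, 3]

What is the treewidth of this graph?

A width-3 tree decomposition is:
Bags: B1 = {1, 2, 3, 4}
Tree: (single bag)
A single bag containing all 4 vertices is trivially a valid decomposition of width 3. Conversely, {1, 2, 3, 4} is a clique of size 4, and the vertices of any clique must share a bag in every tree decomposition; so some bag has ≥ 4 vertices and tw(G) ≥ 3. Combining the bounds, tw(G) = 3.

3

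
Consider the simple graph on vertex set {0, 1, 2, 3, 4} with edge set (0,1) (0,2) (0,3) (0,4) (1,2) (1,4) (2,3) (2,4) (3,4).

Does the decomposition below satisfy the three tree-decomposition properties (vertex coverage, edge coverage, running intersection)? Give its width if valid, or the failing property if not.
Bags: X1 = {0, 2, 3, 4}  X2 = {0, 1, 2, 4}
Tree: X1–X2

Yes; width 3.

Every vertex of G appears in some bag (union = {0, 1, 2, 3, 4}); every edge is covered by a bag; and for each vertex v the set of bags containing v is connected in the bag tree. The decomposition is therefore valid. The largest bag has 4 vertices, so the width is 3.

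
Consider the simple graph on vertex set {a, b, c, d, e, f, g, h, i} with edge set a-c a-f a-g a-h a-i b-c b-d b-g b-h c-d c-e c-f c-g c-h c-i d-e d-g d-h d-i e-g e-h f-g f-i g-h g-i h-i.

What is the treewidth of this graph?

4

A width-4 tree decomposition is:
Bags: B1 = {c, d, g, h, i}  B2 = {a, c, g, h, i}  B3 = {b, c, d, g, h}  B4 = {a, c, f, g, i}  B5 = {c, d, e, g, h}
Tree: B1–B2, B1–B3, B2–B4, B3–B5
The largest bag has 5 vertices, giving width 4; this decomposition certifies tw(G) ≤ 4. Conversely, {c, d, e, g, h} is a clique of size 5, and the vertices of any clique must share a bag in every tree decomposition; so some bag has ≥ 5 vertices and tw(G) ≥ 4. Hence tw(G) = 4 exactly.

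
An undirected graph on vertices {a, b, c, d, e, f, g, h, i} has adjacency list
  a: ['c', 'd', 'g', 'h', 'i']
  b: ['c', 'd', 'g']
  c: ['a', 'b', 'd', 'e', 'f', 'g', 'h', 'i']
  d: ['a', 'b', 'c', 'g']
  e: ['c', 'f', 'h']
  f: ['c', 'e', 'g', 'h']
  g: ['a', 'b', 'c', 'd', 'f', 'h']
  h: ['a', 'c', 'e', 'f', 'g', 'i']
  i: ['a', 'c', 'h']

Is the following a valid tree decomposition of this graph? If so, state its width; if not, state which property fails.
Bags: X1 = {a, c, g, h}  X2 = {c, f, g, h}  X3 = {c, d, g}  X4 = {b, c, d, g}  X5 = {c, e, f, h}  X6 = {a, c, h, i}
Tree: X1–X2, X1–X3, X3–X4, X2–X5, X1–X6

No — edge (a,d) lies in no bag.

A tree decomposition must satisfy three properties: every vertex lies in some bag; for every edge, both endpoints lie together in some bag; and for every vertex, the bags containing it form a connected subtree. Here edge (a,d) lies in no bag, so the decomposition is invalid.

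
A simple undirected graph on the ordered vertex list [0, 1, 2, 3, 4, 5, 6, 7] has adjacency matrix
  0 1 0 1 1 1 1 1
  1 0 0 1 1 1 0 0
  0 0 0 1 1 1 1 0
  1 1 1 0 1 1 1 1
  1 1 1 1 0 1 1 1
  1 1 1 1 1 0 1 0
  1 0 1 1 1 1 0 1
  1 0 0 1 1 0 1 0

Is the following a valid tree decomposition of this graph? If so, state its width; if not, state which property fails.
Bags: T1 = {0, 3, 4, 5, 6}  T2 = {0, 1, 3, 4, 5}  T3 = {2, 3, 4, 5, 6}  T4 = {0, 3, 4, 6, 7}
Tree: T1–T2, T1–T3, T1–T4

Checking the three conditions: (i) the bags cover all of {0, 1, 2, 3, 4, 5, 6, 7}; (ii) for each edge, some bag contains both endpoints; (iii) the bags containing any fixed vertex form a subtree. All hold, so the decomposition is valid with width 5 − 1 = 4.

Yes; width 4.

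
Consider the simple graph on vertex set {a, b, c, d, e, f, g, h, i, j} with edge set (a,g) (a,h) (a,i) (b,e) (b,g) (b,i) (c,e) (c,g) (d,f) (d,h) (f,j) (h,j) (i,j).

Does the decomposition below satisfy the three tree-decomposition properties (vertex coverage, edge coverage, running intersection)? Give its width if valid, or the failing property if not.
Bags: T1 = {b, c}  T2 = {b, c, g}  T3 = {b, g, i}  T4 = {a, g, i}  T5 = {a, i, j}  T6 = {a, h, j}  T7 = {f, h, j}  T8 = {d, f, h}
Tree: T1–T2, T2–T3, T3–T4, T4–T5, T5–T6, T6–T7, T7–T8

A tree decomposition must satisfy three properties: every vertex lies in some bag; for every edge, both endpoints lie together in some bag; and for every vertex, the bags containing it form a connected subtree. Here vertex e appears in no bag, so the decomposition is invalid.

No — vertex e appears in no bag.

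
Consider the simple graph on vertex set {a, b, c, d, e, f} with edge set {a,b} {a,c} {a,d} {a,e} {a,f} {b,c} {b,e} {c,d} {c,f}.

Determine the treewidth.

2

A width-2 tree decomposition is:
Bags: B1 = {a, b, c}  B2 = {a, b, e}  B3 = {a, c, d}  B4 = {a, c, f}
Tree: B1–B2, B1–B3, B3–B4
Each bag holds 3 vertices, so the decomposition has width 2, which upper-bounds the treewidth. For the lower bound, the 3 vertices {a, b, e} are pairwise adjacent, and any tree decomposition puts a clique entirely inside one bag — forcing width ≥ 2. Combining the bounds, tw(G) = 2.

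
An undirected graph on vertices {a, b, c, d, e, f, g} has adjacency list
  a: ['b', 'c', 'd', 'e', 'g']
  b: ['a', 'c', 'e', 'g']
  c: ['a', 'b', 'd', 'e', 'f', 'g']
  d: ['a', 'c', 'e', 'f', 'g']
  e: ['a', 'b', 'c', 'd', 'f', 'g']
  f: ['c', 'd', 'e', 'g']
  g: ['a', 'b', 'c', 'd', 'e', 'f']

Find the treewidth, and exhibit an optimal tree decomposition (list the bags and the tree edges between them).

Treewidth 4.
One optimal decomposition is:
Bags: B1 = {a, c, d, e, g}  B2 = {c, d, e, f, g}  B3 = {a, b, c, e, g}
Tree: B1–B2, B1–B3

Each bag holds 5 vertices, so the decomposition has width 4, which upper-bounds the treewidth. On the other hand G contains the 5-clique {c, d, e, f, g}. A clique must lie in a single bag of any decomposition, so no decomposition can have width below 4. Combining the bounds, tw(G) = 4.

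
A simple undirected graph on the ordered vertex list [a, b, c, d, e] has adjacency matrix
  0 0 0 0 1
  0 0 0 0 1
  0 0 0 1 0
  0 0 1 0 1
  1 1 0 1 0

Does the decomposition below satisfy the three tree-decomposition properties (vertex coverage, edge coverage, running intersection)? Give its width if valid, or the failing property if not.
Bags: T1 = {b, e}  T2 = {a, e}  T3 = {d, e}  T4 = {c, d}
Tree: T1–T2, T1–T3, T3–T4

Yes; width 1.

Every vertex of G appears in some bag (union = {a, b, c, d, e}); every edge is covered by a bag; and for each vertex v the set of bags containing v is connected in the bag tree. The decomposition is therefore valid. The largest bag has 2 vertices, so the width is 1.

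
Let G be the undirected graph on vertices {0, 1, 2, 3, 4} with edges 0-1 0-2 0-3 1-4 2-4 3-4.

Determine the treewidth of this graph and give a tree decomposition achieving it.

Treewidth 2.
One such decomposition:
Bags: B1 = {0, 1, 4}  B2 = {0, 2, 4}  B3 = {0, 3, 4}
Tree: B1–B2, B2–B3

Each bag holds 3 vertices, so the decomposition has width 2, which upper-bounds the treewidth. For the lower bound, G contains the cycle 1–0–2–4–1, so G is not a forest; only forests have treewidth ≤ 1, hence tw(G) ≥ 2. Therefore the treewidth is 2.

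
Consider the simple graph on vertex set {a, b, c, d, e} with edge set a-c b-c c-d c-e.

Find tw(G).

A width-1 tree decomposition is:
Bags: B1 = {a, c}  B2 = {c, d}  B3 = {b, c}  B4 = {c, e}
Tree: B1–B2, B2–B3, B1–B4
The largest bag has 2 vertices, giving width 1; this decomposition certifies tw(G) ≤ 1. Since G has at least one edge (e.g. a–c), it is not an edgeless graph, so tw(G) ≥ 1. The upper and lower bounds meet at 1, so that is the treewidth.

1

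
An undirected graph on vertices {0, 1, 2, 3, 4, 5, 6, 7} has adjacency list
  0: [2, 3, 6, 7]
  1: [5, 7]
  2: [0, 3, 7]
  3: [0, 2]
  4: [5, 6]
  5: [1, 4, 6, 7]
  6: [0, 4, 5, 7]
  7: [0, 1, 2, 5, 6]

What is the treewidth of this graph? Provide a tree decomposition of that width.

Each bag holds 3 vertices, so the decomposition has width 2, which upper-bounds the treewidth. For the lower bound, the 3 vertices {0, 2, 3} are pairwise adjacent, and any tree decomposition puts a clique entirely inside one bag — forcing width ≥ 2. Therefore the treewidth is 2.

Treewidth 2.
One such decomposition:
Bags: B1 = {1, 5, 7}  B2 = {5, 6, 7}  B3 = {0, 6, 7}  B4 = {4, 5, 6}  B5 = {0, 2, 7}  B6 = {0, 2, 3}
Tree: B1–B2, B2–B3, B2–B4, B3–B5, B5–B6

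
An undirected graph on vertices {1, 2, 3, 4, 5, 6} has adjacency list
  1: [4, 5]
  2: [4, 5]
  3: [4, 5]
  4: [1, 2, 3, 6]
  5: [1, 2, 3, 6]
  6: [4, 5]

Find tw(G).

A width-2 tree decomposition is:
Bags: B1 = {3, 4, 5}  B2 = {2, 4, 5}  B3 = {4, 5, 6}  B4 = {1, 4, 5}
Tree: B1–B2, B2–B3, B3–B4
Every bag has size at most 3, so the width is 3 − 1 = 2 and tw(G) ≤ 2. Since 3–5–2–4–3 is a cycle in G, G is not acyclic. Forests are exactly the graphs of treewidth ≤ 1, so tw(G) ≥ 2. Combining the bounds, tw(G) = 2.

2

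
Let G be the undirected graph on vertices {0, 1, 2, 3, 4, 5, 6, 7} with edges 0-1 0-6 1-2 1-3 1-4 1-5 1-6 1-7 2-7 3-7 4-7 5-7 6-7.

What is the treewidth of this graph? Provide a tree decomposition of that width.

Treewidth 2.
One optimal decomposition is:
Bags: B1 = {1, 6, 7}  B2 = {1, 5, 7}  B3 = {1, 2, 7}  B4 = {1, 3, 7}  B5 = {0, 1, 6}  B6 = {1, 4, 7}
Tree: B1–B2, B2–B3, B1–B4, B1–B5, B3–B6

Each bag holds 3 vertices, so the decomposition has width 2, which upper-bounds the treewidth. Conversely, {0, 1, 6} is a clique of size 3, and the vertices of any clique must share a bag in every tree decomposition; so some bag has ≥ 3 vertices and tw(G) ≥ 2. The upper and lower bounds meet at 2, so that is the treewidth.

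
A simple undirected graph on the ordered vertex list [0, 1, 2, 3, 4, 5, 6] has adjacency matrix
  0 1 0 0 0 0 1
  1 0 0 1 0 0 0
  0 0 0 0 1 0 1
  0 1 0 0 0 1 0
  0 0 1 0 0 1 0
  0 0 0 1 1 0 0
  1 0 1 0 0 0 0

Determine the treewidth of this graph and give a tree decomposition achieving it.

The largest bag has 3 vertices, giving width 2; this decomposition certifies tw(G) ≤ 2. Since 2–6–0–1–3–5–4–2 is a cycle in G, G is not acyclic. Forests are exactly the graphs of treewidth ≤ 1, so tw(G) ≥ 2. Therefore the treewidth is 2.

Treewidth 2.
Bags: B1 = {0, 2, 6}  B2 = {0, 1, 2}  B3 = {1, 2, 3}  B4 = {2, 3, 5}  B5 = {2, 4, 5}
Tree: B1–B2, B2–B3, B3–B4, B4–B5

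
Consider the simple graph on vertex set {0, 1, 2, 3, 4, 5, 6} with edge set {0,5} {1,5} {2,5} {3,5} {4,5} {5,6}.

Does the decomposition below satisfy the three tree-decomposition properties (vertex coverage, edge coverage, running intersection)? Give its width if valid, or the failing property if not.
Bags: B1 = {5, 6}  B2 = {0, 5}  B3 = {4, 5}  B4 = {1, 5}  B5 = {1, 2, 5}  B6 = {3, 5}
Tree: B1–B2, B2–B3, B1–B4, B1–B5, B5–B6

No — bags containing vertex 1 are not connected in the tree.

A tree decomposition must satisfy three properties: every vertex lies in some bag; for every edge, both endpoints lie together in some bag; and for every vertex, the bags containing it form a connected subtree. Here bags containing vertex 1 are not connected in the tree, so the decomposition is invalid.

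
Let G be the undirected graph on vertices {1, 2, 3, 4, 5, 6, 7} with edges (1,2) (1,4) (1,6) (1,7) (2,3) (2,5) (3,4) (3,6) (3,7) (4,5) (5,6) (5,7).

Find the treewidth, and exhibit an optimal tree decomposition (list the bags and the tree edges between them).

The largest bag has 4 vertices, giving width 3; this decomposition certifies tw(G) ≤ 3. For the lower bound: the 4 vertex sets {3,6}, {4,5}, {1}, {7} are disjoint, each induces a connected subgraph, and every pair is joined by at least one edge of G. Contracting each set to a single vertex therefore yields K_{4} as a minor, and since treewidth is minor-monotone, tw(G) ≥ tw(K_{4}) = 3. Hence tw(G) = 3 exactly.

Treewidth 3.
One such decomposition:
Bags: B1 = {1, 3, 5, 6}  B2 = {1, 3, 4, 5}  B3 = {1, 3, 5, 7}  B4 = {1, 2, 3, 5}
Tree: B1–B2, B2–B3, B3–B4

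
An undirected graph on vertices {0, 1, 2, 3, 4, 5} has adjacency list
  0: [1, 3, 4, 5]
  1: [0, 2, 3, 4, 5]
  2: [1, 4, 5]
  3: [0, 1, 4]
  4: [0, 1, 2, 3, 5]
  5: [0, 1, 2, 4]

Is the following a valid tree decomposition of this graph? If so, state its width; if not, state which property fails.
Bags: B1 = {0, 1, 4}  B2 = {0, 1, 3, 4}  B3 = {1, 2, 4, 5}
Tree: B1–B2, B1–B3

A tree decomposition must satisfy three properties: every vertex lies in some bag; for every edge, both endpoints lie together in some bag; and for every vertex, the bags containing it form a connected subtree. Here edge (5,0) lies in no bag, so the decomposition is invalid.

No — edge (5,0) lies in no bag.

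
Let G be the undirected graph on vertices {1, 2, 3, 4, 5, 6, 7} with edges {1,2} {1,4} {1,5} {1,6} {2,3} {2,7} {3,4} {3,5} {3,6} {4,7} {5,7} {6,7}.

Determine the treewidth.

3

A width-3 tree decomposition is:
Bags: B1 = {1, 2, 3, 7}  B2 = {1, 3, 5, 7}  B3 = {1, 3, 4, 7}  B4 = {1, 3, 6, 7}
Tree: B1–B2, B2–B3, B3–B4
Every bag has size at most 4, so the width is 4 − 1 = 3 and tw(G) ≤ 3. For the lower bound: the 4 vertex sets {2,7}, {1,5}, {3}, {4} are disjoint, each induces a connected subgraph, and every pair is joined by at least one edge of G. Contracting each set to a single vertex therefore yields K_{4} as a minor, and since treewidth is minor-monotone, tw(G) ≥ tw(K_{4}) = 3. Hence tw(G) = 3 exactly.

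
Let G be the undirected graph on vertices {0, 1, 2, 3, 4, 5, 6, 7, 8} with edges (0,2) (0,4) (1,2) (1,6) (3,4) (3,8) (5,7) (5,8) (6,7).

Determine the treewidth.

2

A width-2 tree decomposition is:
Bags: B1 = {0, 3, 4}  B2 = {0, 2, 3}  B3 = {1, 2, 3}  B4 = {1, 3, 6}  B5 = {3, 6, 7}  B6 = {3, 5, 7}  B7 = {3, 5, 8}
Tree: B1–B2, B2–B3, B3–B4, B4–B5, B5–B6, B6–B7
Every bag has size at most 3, so the width is 3 − 1 = 2 and tw(G) ≤ 2. For the lower bound, G contains the cycle 3–4–0–2–1–6–7–5–8–3, so G is not a forest; only forests have treewidth ≤ 1, hence tw(G) ≥ 2. Hence tw(G) = 2 exactly.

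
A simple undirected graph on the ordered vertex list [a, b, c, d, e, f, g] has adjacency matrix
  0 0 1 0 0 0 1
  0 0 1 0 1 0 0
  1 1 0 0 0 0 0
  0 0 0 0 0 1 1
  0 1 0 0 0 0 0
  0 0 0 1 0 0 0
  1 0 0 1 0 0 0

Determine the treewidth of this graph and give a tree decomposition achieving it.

Each bag holds 2 vertices, so the decomposition has width 1, which upper-bounds the treewidth. Any graph with an edge has treewidth ≥ 1, and G has the edge f–d. Combining the bounds, tw(G) = 1.

Treewidth 1.
One such decomposition:
Bags: B1 = {d, f}  B2 = {d, g}  B3 = {a, g}  B4 = {a, c}  B5 = {b, c}  B6 = {b, e}
Tree: B1–B2, B2–B3, B3–B4, B4–B5, B5–B6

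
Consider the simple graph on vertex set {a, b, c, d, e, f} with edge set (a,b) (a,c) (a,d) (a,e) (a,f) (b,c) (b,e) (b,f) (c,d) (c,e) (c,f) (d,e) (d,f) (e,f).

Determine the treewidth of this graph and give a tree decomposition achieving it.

Every bag has size at most 5, so the width is 5 − 1 = 4 and tw(G) ≤ 4. On the other hand G contains the 5-clique {a, c, d, e, f}. A clique must lie in a single bag of any decomposition, so no decomposition can have width below 4. Combining the bounds, tw(G) = 4.

Treewidth 4.
One such decomposition:
Bags: B1 = {a, c, d, e, f}  B2 = {a, b, c, e, f}
Tree: B1–B2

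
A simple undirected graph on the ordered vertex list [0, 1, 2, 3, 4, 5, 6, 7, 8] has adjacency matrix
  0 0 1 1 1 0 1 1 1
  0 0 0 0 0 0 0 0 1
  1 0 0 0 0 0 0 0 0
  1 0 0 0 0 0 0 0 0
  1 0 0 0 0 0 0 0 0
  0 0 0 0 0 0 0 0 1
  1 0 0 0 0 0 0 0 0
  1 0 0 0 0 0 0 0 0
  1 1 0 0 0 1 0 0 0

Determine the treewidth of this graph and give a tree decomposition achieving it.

The largest bag has 2 vertices, giving width 1; this decomposition certifies tw(G) ≤ 1. G has an edge, so its treewidth is at least 1. Hence tw(G) = 1 exactly.

Treewidth 1.
Bags: B1 = {0, 6}  B2 = {0, 8}  B3 = {0, 3}  B4 = {0, 2}  B5 = {5, 8}  B6 = {0, 4}  B7 = {0, 7}  B8 = {1, 8}
Tree: B1–B2, B1–B3, B1–B4, B2–B5, B3–B6, B6–B7, B2–B8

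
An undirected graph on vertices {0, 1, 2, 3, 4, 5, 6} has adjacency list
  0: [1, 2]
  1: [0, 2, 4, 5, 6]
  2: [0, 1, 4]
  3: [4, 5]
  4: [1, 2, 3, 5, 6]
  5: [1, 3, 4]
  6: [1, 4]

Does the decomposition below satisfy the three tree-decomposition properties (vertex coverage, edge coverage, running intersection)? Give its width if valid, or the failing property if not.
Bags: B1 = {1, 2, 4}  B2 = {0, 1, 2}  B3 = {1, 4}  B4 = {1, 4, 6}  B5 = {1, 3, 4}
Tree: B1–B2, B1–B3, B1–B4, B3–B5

No — vertex 5 appears in no bag.

A tree decomposition must satisfy three properties: every vertex lies in some bag; for every edge, both endpoints lie together in some bag; and for every vertex, the bags containing it form a connected subtree. Here vertex 5 appears in no bag, so the decomposition is invalid.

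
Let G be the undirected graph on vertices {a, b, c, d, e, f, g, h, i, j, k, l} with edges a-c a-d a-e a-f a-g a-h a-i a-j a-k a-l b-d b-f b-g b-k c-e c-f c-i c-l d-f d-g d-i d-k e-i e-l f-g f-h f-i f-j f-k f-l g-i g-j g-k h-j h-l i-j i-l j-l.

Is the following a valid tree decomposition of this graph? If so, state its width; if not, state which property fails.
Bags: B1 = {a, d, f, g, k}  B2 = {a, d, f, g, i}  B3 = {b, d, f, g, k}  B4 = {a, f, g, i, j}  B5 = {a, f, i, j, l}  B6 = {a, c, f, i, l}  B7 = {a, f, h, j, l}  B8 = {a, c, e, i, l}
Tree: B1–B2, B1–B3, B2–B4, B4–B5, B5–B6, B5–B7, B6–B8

Yes; width 4.

Vertex coverage: the bags together contain {a, b, c, d, e, f, g, h, i, j, k, l}, the full vertex set. Edge coverage: each edge of G has both endpoints in at least one bag. Running intersection: for every vertex, the bags containing it form a connected subtree. All three properties hold, so this is a valid tree decomposition of width max|bag| − 1 = 4, and hence tw(G) ≤ 4.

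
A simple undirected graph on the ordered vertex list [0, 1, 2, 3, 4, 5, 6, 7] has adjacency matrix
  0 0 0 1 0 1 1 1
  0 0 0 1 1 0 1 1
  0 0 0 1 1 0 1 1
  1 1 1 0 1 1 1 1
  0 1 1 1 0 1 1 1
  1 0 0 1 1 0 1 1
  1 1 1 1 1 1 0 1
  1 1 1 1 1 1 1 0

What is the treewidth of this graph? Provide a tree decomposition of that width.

The largest bag has 5 vertices, giving width 4; this decomposition certifies tw(G) ≤ 4. On the other hand G contains the 5-clique {0, 3, 5, 6, 7}. A clique must lie in a single bag of any decomposition, so no decomposition can have width below 4. Therefore the treewidth is 4.

Treewidth 4.
One optimal decomposition is:
Bags: B1 = {3, 4, 5, 6, 7}  B2 = {2, 3, 4, 6, 7}  B3 = {0, 3, 5, 6, 7}  B4 = {1, 3, 4, 6, 7}
Tree: B1–B2, B1–B3, B1–B4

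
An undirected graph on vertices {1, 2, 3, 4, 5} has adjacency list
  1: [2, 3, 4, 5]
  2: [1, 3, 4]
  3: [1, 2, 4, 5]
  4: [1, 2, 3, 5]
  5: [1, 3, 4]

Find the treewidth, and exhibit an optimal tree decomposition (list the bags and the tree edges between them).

Treewidth 3.
Bags: B1 = {1, 3, 4, 5}  B2 = {1, 2, 3, 4}
Tree: B1–B2

Every bag has size at most 4, so the width is 4 − 1 = 3 and tw(G) ≤ 3. On the other hand G contains the 4-clique {1, 2, 3, 4}. A clique must lie in a single bag of any decomposition, so no decomposition can have width below 3. The upper and lower bounds meet at 3, so that is the treewidth.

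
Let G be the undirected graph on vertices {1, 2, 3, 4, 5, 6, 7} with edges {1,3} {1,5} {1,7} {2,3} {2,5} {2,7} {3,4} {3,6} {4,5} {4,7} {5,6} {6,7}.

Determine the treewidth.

3

A width-3 tree decomposition is:
Bags: B1 = {2, 3, 5, 7}  B2 = {3, 4, 5, 7}  B3 = {1, 3, 5, 7}  B4 = {3, 5, 6, 7}
Tree: B1–B2, B2–B3, B3–B4
Each bag holds 4 vertices, so the decomposition has width 3, which upper-bounds the treewidth. For the lower bound: the 4 vertex sets {2,5}, {4,7}, {3}, {1} are disjoint, each induces a connected subgraph, and every pair is joined by at least one edge of G. Contracting each set to a single vertex therefore yields K_{4} as a minor, and since treewidth is minor-monotone, tw(G) ≥ tw(K_{4}) = 3. Therefore the treewidth is 3.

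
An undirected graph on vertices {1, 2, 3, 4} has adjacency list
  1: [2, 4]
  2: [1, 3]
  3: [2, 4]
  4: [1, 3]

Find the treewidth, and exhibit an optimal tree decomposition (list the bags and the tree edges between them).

Treewidth 2.
Bags: B1 = {1, 2, 3}  B2 = {1, 3, 4}
Tree: B1–B2

Every bag has size at most 3, so the width is 3 − 1 = 2 and tw(G) ≤ 2. For the lower bound, G contains the cycle 3–2–1–4–3, so G is not a forest; only forests have treewidth ≤ 1, hence tw(G) ≥ 2. The upper and lower bounds meet at 2, so that is the treewidth.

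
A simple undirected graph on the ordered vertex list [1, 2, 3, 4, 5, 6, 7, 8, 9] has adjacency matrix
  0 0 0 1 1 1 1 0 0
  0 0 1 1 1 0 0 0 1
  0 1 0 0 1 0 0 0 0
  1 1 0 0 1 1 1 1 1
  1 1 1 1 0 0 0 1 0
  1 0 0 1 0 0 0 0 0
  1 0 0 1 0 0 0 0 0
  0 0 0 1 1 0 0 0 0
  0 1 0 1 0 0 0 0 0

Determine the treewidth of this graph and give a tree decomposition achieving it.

Each bag holds 3 vertices, so the decomposition has width 2, which upper-bounds the treewidth. On the other hand G contains the 3-clique {2, 3, 5}. A clique must lie in a single bag of any decomposition, so no decomposition can have width below 2. Hence tw(G) = 2 exactly.

Treewidth 2.
One optimal decomposition is:
Bags: B1 = {1, 4, 5}  B2 = {2, 4, 5}  B3 = {2, 4, 9}  B4 = {2, 3, 5}  B5 = {1, 4, 6}  B6 = {1, 4, 7}  B7 = {4, 5, 8}
Tree: B1–B2, B2–B3, B2–B4, B1–B5, B1–B6, B1–B7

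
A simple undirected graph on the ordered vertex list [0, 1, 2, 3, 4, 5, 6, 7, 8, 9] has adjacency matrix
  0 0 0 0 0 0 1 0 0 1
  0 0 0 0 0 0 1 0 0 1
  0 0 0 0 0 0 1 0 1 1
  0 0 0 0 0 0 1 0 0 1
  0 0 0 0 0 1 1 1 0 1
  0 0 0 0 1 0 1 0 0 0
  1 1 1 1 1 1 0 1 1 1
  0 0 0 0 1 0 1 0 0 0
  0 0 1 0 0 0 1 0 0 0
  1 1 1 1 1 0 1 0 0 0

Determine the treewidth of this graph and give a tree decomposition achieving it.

The largest bag has 3 vertices, giving width 2; this decomposition certifies tw(G) ≤ 2. On the other hand G contains the 3-clique {2, 6, 8}. A clique must lie in a single bag of any decomposition, so no decomposition can have width below 2. Combining the bounds, tw(G) = 2.

Treewidth 2.
One optimal decomposition is:
Bags: B1 = {1, 6, 9}  B2 = {2, 6, 9}  B3 = {0, 6, 9}  B4 = {2, 6, 8}  B5 = {3, 6, 9}  B6 = {4, 6, 9}  B7 = {4, 6, 7}  B8 = {4, 5, 6}
Tree: B1–B2, B1–B3, B2–B4, B2–B5, B2–B6, B6–B7, B6–B8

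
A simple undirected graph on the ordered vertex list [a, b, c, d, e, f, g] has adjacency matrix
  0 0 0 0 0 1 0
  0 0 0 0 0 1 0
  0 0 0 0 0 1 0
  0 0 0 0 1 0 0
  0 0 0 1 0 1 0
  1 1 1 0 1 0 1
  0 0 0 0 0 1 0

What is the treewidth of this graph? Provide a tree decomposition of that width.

Treewidth 1.
One such decomposition:
Bags: B1 = {e, f}  B2 = {d, e}  B3 = {c, f}  B4 = {a, f}  B5 = {b, f}  B6 = {f, g}
Tree: B1–B2, B1–B3, B3–B4, B3–B5, B1–B6

Every bag has size at most 2, so the width is 2 − 1 = 1 and tw(G) ≤ 1. Since G has at least one edge (e.g. f–e), it is not an edgeless graph, so tw(G) ≥ 1. Combining the bounds, tw(G) = 1.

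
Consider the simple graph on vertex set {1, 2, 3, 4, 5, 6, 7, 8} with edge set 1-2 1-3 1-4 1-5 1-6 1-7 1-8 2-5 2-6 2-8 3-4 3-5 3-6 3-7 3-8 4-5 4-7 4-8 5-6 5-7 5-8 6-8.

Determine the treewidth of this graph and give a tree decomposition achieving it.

Treewidth 4.
One such decomposition:
Bags: B1 = {1, 3, 5, 6, 8}  B2 = {1, 2, 5, 6, 8}  B3 = {1, 3, 4, 5, 8}  B4 = {1, 3, 4, 5, 7}
Tree: B1–B2, B1–B3, B3–B4

Each bag holds 5 vertices, so the decomposition has width 4, which upper-bounds the treewidth. Conversely, {1, 2, 5, 6, 8} is a clique of size 5, and the vertices of any clique must share a bag in every tree decomposition; so some bag has ≥ 5 vertices and tw(G) ≥ 4. The upper and lower bounds meet at 4, so that is the treewidth.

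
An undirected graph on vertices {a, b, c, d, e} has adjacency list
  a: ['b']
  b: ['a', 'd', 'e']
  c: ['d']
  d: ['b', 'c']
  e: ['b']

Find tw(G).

1

A width-1 tree decomposition is:
Bags: B1 = {b, d}  B2 = {a, b}  B3 = {b, e}  B4 = {c, d}
Tree: B1–B2, B2–B3, B1–B4
Each bag holds 2 vertices, so the decomposition has width 1, which upper-bounds the treewidth. Since G has at least one edge (e.g. b–d), it is not an edgeless graph, so tw(G) ≥ 1. Combining the bounds, tw(G) = 1.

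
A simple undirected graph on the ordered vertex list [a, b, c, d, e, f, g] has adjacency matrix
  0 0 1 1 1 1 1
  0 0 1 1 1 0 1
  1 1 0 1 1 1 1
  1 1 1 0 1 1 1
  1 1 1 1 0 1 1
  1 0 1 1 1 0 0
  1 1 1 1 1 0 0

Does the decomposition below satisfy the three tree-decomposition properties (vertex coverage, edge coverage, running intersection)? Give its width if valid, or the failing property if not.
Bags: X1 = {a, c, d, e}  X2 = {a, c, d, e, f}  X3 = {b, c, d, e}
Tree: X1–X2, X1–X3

No — vertex g appears in no bag.

A tree decomposition must satisfy three properties: every vertex lies in some bag; for every edge, both endpoints lie together in some bag; and for every vertex, the bags containing it form a connected subtree. Here vertex g appears in no bag, so the decomposition is invalid.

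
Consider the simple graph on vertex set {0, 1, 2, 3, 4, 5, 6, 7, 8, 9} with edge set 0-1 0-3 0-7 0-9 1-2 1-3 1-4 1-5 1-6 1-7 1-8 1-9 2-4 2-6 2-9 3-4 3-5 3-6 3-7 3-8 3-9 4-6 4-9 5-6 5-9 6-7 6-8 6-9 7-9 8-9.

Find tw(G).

4

A width-4 tree decomposition is:
Bags: B1 = {1, 3, 6, 7, 9}  B2 = {1, 3, 4, 6, 9}  B3 = {1, 3, 5, 6, 9}  B4 = {1, 2, 4, 6, 9}  B5 = {1, 3, 6, 8, 9}  B6 = {0, 1, 3, 7, 9}
Tree: B1–B2, B1–B3, B2–B4, B1–B5, B1–B6
Every bag has size at most 5, so the width is 5 − 1 = 4 and tw(G) ≤ 4. For the lower bound, the 5 vertices {1, 2, 4, 6, 9} are pairwise adjacent, and any tree decomposition puts a clique entirely inside one bag — forcing width ≥ 4. The upper and lower bounds meet at 4, so that is the treewidth.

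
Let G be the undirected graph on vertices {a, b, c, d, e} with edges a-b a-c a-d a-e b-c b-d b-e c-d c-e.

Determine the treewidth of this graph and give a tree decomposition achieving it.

Treewidth 3.
Bags: B1 = {a, b, c, d}  B2 = {a, b, c, e}
Tree: B1–B2

The largest bag has 4 vertices, giving width 3; this decomposition certifies tw(G) ≤ 3. For the lower bound, the 4 vertices {a, b, c, d} are pairwise adjacent, and any tree decomposition puts a clique entirely inside one bag — forcing width ≥ 3. The upper and lower bounds meet at 3, so that is the treewidth.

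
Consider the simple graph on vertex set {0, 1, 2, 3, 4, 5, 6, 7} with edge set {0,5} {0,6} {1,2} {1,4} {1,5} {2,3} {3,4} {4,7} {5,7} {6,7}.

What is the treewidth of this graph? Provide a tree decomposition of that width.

Treewidth 2.
One optimal decomposition is:
Bags: B1 = {1, 2, 3}  B2 = {1, 3, 4}  B3 = {1, 4, 5}  B4 = {4, 5, 7}  B5 = {0, 5, 7}  B6 = {0, 6, 7}
Tree: B1–B2, B2–B3, B3–B4, B4–B5, B5–B6

Every bag has size at most 3, so the width is 3 − 1 = 2 and tw(G) ≤ 2. For the lower bound, G contains the cycle 2–3–4–1–2, so G is not a forest; only forests have treewidth ≤ 1, hence tw(G) ≥ 2. Combining the bounds, tw(G) = 2.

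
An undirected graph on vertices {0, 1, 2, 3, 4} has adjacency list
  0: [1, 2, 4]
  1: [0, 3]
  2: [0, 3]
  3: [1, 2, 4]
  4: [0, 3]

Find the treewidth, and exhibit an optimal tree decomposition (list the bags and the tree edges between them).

The largest bag has 3 vertices, giving width 2; this decomposition certifies tw(G) ≤ 2. Since 3–2–0–4–3 is a cycle in G, G is not acyclic. Forests are exactly the graphs of treewidth ≤ 1, so tw(G) ≥ 2. Combining the bounds, tw(G) = 2.

Treewidth 2.
Bags: B1 = {0, 2, 3}  B2 = {0, 3, 4}  B3 = {0, 1, 3}
Tree: B1–B2, B2–B3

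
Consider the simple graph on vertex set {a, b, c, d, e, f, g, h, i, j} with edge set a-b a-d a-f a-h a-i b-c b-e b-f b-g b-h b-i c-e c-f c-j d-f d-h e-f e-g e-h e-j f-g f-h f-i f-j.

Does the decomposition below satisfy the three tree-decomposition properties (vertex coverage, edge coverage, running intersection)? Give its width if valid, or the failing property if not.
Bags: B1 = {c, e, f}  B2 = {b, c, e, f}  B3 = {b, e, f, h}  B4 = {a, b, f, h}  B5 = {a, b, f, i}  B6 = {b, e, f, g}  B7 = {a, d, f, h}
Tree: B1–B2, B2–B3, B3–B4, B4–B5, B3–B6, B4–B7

No — vertex j appears in no bag.

A tree decomposition must satisfy three properties: every vertex lies in some bag; for every edge, both endpoints lie together in some bag; and for every vertex, the bags containing it form a connected subtree. Here vertex j appears in no bag, so the decomposition is invalid.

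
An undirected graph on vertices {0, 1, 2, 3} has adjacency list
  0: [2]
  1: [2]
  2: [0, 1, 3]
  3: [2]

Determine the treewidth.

A width-1 tree decomposition is:
Bags: B1 = {0, 2}  B2 = {2, 3}  B3 = {1, 2}
Tree: B1–B2, B2–B3
Each bag holds 2 vertices, so the decomposition has width 1, which upper-bounds the treewidth. G has an edge, so its treewidth is at least 1. The upper and lower bounds meet at 1, so that is the treewidth.

1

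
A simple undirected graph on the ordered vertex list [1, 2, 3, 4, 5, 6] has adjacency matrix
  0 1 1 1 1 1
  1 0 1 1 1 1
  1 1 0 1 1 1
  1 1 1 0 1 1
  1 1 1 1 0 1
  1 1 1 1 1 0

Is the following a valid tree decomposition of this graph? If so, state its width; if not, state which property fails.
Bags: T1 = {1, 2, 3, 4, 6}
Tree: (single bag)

A tree decomposition must satisfy three properties: every vertex lies in some bag; for every edge, both endpoints lie together in some bag; and for every vertex, the bags containing it form a connected subtree. Here vertex 5 appears in no bag, so the decomposition is invalid.

No — vertex 5 appears in no bag.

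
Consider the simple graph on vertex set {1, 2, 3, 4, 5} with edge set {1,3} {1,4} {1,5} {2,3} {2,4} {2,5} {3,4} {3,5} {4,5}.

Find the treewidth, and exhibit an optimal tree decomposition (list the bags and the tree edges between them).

The largest bag has 4 vertices, giving width 3; this decomposition certifies tw(G) ≤ 3. For the lower bound, the 4 vertices {1, 3, 4, 5} are pairwise adjacent, and any tree decomposition puts a clique entirely inside one bag — forcing width ≥ 3. The upper and lower bounds meet at 3, so that is the treewidth.

Treewidth 3.
Bags: B1 = {1, 3, 4, 5}  B2 = {2, 3, 4, 5}
Tree: B1–B2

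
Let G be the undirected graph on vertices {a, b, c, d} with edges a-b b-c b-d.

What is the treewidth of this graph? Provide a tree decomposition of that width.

Treewidth 1.
Bags: B1 = {b, d}  B2 = {a, b}  B3 = {b, c}
Tree: B1–B2, B2–B3

Every bag has size at most 2, so the width is 2 − 1 = 1 and tw(G) ≤ 1. Any graph with an edge has treewidth ≥ 1, and G has the edge b–d. Combining the bounds, tw(G) = 1.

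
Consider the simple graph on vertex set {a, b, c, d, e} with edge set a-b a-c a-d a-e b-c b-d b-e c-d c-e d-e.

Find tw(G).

4

A width-4 tree decomposition is:
Bags: B1 = {a, b, c, d, e}
Tree: (single bag)
A single bag containing all 5 vertices is trivially a valid decomposition of width 4. On the other hand G contains the 5-clique {a, b, c, d, e}. A clique must lie in a single bag of any decomposition, so no decomposition can have width below 4. Hence tw(G) = 4 exactly.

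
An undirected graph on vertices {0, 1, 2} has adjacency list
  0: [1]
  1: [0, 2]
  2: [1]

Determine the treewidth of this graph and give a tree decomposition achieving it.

Treewidth 1.
One optimal decomposition is:
Bags: B1 = {1, 2}  B2 = {0, 1}
Tree: B1–B2

The largest bag has 2 vertices, giving width 1; this decomposition certifies tw(G) ≤ 1. G has an edge, so its treewidth is at least 1. Therefore the treewidth is 1.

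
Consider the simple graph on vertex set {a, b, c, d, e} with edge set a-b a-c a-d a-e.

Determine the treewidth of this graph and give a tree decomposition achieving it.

Each bag holds 2 vertices, so the decomposition has width 1, which upper-bounds the treewidth. Any graph with an edge has treewidth ≥ 1, and G has the edge a–c. Hence tw(G) = 1 exactly.

Treewidth 1.
Bags: B1 = {a, c}  B2 = {a, b}  B3 = {a, d}  B4 = {a, e}
Tree: B1–B2, B2–B3, B1–B4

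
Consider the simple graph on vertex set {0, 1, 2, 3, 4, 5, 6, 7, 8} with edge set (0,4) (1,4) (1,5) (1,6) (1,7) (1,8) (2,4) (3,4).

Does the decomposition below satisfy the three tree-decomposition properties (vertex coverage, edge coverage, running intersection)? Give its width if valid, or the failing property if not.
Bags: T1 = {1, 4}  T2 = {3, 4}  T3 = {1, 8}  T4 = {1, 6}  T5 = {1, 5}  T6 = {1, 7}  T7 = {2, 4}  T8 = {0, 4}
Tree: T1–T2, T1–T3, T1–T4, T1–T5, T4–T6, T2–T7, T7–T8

Every vertex of G appears in some bag (union = {0, 1, 2, 3, 4, 5, 6, 7, 8}); every edge is covered by a bag; and for each vertex v the set of bags containing v is connected in the bag tree. The decomposition is therefore valid. The largest bag has 2 vertices, so the width is 1.

Yes; width 1.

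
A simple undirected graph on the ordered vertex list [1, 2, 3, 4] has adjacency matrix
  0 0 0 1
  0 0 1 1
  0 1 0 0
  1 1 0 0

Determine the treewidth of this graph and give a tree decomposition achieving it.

The largest bag has 2 vertices, giving width 1; this decomposition certifies tw(G) ≤ 1. G has an edge, so its treewidth is at least 1. Hence tw(G) = 1 exactly.

Treewidth 1.
One optimal decomposition is:
Bags: B1 = {1, 4}  B2 = {2, 4}  B3 = {2, 3}
Tree: B1–B2, B2–B3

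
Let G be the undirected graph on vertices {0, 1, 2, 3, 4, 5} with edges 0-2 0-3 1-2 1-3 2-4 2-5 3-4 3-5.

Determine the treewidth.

A width-2 tree decomposition is:
Bags: B1 = {1, 2, 3}  B2 = {2, 3, 4}  B3 = {2, 3, 5}  B4 = {0, 2, 3}
Tree: B1–B2, B2–B3, B3–B4
The largest bag has 3 vertices, giving width 2; this decomposition certifies tw(G) ≤ 2. For the lower bound, G contains the cycle 3–1–2–4–3, so G is not a forest; only forests have treewidth ≤ 1, hence tw(G) ≥ 2. Combining the bounds, tw(G) = 2.

2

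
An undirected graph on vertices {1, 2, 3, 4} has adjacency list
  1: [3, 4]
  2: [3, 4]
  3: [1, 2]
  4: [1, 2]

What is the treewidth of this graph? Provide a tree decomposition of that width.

Treewidth 2.
One optimal decomposition is:
Bags: B1 = {1, 2, 3}  B2 = {1, 2, 4}
Tree: B1–B2

Each bag holds 3 vertices, so the decomposition has width 2, which upper-bounds the treewidth. Since 1–3–2–4–1 is a cycle in G, G is not acyclic. Forests are exactly the graphs of treewidth ≤ 1, so tw(G) ≥ 2. Combining the bounds, tw(G) = 2.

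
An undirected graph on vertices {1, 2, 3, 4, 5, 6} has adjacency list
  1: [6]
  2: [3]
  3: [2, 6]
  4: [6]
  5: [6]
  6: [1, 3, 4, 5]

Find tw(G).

1

A width-1 tree decomposition is:
Bags: B1 = {1, 6}  B2 = {4, 6}  B3 = {3, 6}  B4 = {5, 6}  B5 = {2, 3}
Tree: B1–B2, B2–B3, B3–B4, B3–B5
The largest bag has 2 vertices, giving width 1; this decomposition certifies tw(G) ≤ 1. Any graph with an edge has treewidth ≥ 1, and G has the edge 6–1. The upper and lower bounds meet at 1, so that is the treewidth.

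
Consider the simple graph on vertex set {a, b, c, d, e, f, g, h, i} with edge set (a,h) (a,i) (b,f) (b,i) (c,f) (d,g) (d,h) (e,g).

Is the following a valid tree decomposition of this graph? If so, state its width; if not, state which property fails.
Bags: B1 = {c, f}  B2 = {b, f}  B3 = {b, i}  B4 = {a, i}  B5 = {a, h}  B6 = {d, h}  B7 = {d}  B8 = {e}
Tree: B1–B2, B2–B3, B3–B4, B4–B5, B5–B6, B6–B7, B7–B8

A tree decomposition must satisfy three properties: every vertex lies in some bag; for every edge, both endpoints lie together in some bag; and for every vertex, the bags containing it form a connected subtree. Here vertex g appears in no bag, so the decomposition is invalid.

No — vertex g appears in no bag.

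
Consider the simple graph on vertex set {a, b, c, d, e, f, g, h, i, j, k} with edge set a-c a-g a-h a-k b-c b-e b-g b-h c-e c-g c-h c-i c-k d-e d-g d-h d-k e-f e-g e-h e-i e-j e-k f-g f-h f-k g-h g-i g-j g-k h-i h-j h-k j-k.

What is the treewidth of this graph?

4

A width-4 tree decomposition is:
Bags: B1 = {b, c, e, g, h}  B2 = {c, e, g, h, k}  B3 = {e, f, g, h, k}  B4 = {c, e, g, h, i}  B5 = {e, g, h, j, k}  B6 = {a, c, g, h, k}  B7 = {d, e, g, h, k}
Tree: B1–B2, B2–B3, B1–B4, B3–B5, B2–B6, B2–B7
The largest bag has 5 vertices, giving width 4; this decomposition certifies tw(G) ≤ 4. For the lower bound, the 5 vertices {d, e, g, h, k} are pairwise adjacent, and any tree decomposition puts a clique entirely inside one bag — forcing width ≥ 4. Combining the bounds, tw(G) = 4.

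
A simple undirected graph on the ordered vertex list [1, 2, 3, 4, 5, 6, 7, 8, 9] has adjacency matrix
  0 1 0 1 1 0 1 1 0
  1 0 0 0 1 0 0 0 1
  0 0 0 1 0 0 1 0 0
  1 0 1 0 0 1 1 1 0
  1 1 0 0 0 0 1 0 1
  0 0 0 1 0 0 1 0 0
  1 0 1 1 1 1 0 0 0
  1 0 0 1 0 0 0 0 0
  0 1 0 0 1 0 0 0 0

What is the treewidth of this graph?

A width-2 tree decomposition is:
Bags: B1 = {1, 5, 7}  B2 = {1, 4, 7}  B3 = {1, 2, 5}  B4 = {4, 6, 7}  B5 = {1, 4, 8}  B6 = {2, 5, 9}  B7 = {3, 4, 7}
Tree: B1–B2, B1–B3, B2–B4, B2–B5, B3–B6, B2–B7
Every bag has size at most 3, so the width is 3 − 1 = 2 and tw(G) ≤ 2. On the other hand G contains the 3-clique {1, 2, 5}. A clique must lie in a single bag of any decomposition, so no decomposition can have width below 2. The upper and lower bounds meet at 2, so that is the treewidth.

2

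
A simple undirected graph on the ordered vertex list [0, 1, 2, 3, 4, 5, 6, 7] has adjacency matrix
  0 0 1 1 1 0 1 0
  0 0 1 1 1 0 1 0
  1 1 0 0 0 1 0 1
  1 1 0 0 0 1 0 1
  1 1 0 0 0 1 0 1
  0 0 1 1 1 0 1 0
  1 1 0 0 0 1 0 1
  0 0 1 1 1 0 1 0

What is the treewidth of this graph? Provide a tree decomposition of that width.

Treewidth 4.
Bags: B1 = {0, 1, 2, 5, 7}  B2 = {0, 1, 3, 5, 7}  B3 = {0, 1, 5, 6, 7}  B4 = {0, 1, 4, 5, 7}
Tree: B1–B2, B2–B3, B3–B4

Each bag holds 5 vertices, so the decomposition has width 4, which upper-bounds the treewidth. For the lower bound: the 5 vertex sets {2,7}, {0,3}, {1,6}, {5}, {4} are disjoint, each induces a connected subgraph, and every pair is joined by at least one edge of G. Contracting each set to a single vertex therefore yields K_{5} as a minor, and since treewidth is minor-monotone, tw(G) ≥ tw(K_{5}) = 4. Hence tw(G) = 4 exactly.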